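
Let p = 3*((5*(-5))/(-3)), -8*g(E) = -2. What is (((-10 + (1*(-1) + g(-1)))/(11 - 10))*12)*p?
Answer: -3225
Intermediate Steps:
g(E) = 1/4 (g(E) = -1/8*(-2) = 1/4)
p = 25 (p = 3*(-25*(-1/3)) = 3*(25/3) = 25)
(((-10 + (1*(-1) + g(-1)))/(11 - 10))*12)*p = (((-10 + (1*(-1) + 1/4))/(11 - 10))*12)*25 = (((-10 + (-1 + 1/4))/1)*12)*25 = (((-10 - 3/4)*1)*12)*25 = (-43/4*1*12)*25 = -43/4*12*25 = -129*25 = -3225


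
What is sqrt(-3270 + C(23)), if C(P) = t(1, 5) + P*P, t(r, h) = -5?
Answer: I*sqrt(2746) ≈ 52.402*I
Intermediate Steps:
C(P) = -5 + P**2 (C(P) = -5 + P*P = -5 + P**2)
sqrt(-3270 + C(23)) = sqrt(-3270 + (-5 + 23**2)) = sqrt(-3270 + (-5 + 529)) = sqrt(-3270 + 524) = sqrt(-2746) = I*sqrt(2746)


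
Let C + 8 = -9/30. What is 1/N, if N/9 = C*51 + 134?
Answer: -10/26037 ≈ -0.00038407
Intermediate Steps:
C = -83/10 (C = -8 - 9/30 = -8 - 9*1/30 = -8 - 3/10 = -83/10 ≈ -8.3000)
N = -26037/10 (N = 9*(-83/10*51 + 134) = 9*(-4233/10 + 134) = 9*(-2893/10) = -26037/10 ≈ -2603.7)
1/N = 1/(-26037/10) = -10/26037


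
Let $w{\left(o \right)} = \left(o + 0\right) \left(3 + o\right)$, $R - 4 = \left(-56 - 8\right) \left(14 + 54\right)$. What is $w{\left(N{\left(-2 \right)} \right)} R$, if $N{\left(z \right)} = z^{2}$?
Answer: $-121744$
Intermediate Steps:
$R = -4348$ ($R = 4 + \left(-56 - 8\right) \left(14 + 54\right) = 4 - 4352 = -4348$)
$w{\left(o \right)} = o \left(3 + o\right)$
$w{\left(N{\left(-2 \right)} \right)} R = \left(-2\right)^{2} \left(3 + \left(-2\right)^{2}\right) \left(-4348\right) = 4 \left(3 + 4\right) \left(-4348\right) = 4 \cdot 7 \left(-4348\right) = 28 \left(-4348\right) = -121744$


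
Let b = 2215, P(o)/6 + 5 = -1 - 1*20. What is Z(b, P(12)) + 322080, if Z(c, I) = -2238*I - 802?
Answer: 670406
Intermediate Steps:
P(o) = -156 (P(o) = -30 + 6*(-1 - 1*20) = -30 + 6*(-1 - 20) = -30 + 6*(-21) = -30 - 126 = -156)
Z(c, I) = -802 - 2238*I
Z(b, P(12)) + 322080 = (-802 - 2238*(-156)) + 322080 = (-802 + 349128) + 322080 = 348326 + 322080 = 670406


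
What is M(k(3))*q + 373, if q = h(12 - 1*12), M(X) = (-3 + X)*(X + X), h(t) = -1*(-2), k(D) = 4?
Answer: 389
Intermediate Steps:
h(t) = 2
M(X) = 2*X*(-3 + X) (M(X) = (-3 + X)*(2*X) = 2*X*(-3 + X))
q = 2
M(k(3))*q + 373 = (2*4*(-3 + 4))*2 + 373 = (2*4*1)*2 + 373 = 8*2 + 373 = 16 + 373 = 389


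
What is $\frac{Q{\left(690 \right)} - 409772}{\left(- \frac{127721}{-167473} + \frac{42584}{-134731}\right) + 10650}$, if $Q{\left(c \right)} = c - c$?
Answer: $- \frac{9246015405344036}{240314597033769} \approx -38.475$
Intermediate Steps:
$Q{\left(c \right)} = 0$
$\frac{Q{\left(690 \right)} - 409772}{\left(- \frac{127721}{-167473} + \frac{42584}{-134731}\right) + 10650} = \frac{0 - 409772}{\left(- \frac{127721}{-167473} + \frac{42584}{-134731}\right) + 10650} = - \frac{409772}{\left(\left(-127721\right) \left(- \frac{1}{167473}\right) + 42584 \left(- \frac{1}{134731}\right)\right) + 10650} = - \frac{409772}{\left(\frac{127721}{167473} - \frac{42584}{134731}\right) + 10650} = - \frac{409772}{\frac{10076307819}{22563804763} + 10650} = - \frac{409772}{\frac{240314597033769}{22563804763}} = \left(-409772\right) \frac{22563804763}{240314597033769} = - \frac{9246015405344036}{240314597033769}$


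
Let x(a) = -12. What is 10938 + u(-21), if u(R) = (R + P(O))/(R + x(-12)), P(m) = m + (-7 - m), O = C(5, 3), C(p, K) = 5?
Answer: 360982/33 ≈ 10939.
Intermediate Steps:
O = 5
P(m) = -7
u(R) = (-7 + R)/(-12 + R) (u(R) = (R - 7)/(R - 12) = (-7 + R)/(-12 + R))
10938 + u(-21) = 10938 + (-7 - 21)/(-12 - 21) = 10938 - 28/(-33) = 10938 - 1/33*(-28) = 10938 + 28/33 = 360982/33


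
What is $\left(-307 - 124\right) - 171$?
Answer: $-602$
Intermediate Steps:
$\left(-307 - 124\right) - 171 = -431 - 171 = -602$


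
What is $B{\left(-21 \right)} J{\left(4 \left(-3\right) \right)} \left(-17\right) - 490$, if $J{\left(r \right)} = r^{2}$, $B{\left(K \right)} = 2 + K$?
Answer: $46022$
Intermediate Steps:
$B{\left(-21 \right)} J{\left(4 \left(-3\right) \right)} \left(-17\right) - 490 = \left(2 - 21\right) \left(4 \left(-3\right)\right)^{2} \left(-17\right) - 490 = - 19 \left(-12\right)^{2} \left(-17\right) - 490 = - 19 \cdot 144 \left(-17\right) - 490 = \left(-19\right) \left(-2448\right) - 490 = 46512 - 490 = 46022$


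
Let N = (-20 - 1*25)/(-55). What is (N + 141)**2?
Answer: 2433600/121 ≈ 20112.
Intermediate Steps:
N = 9/11 (N = (-20 - 25)*(-1/55) = -45*(-1/55) = 9/11 ≈ 0.81818)
(N + 141)**2 = (9/11 + 141)**2 = (1560/11)**2 = 2433600/121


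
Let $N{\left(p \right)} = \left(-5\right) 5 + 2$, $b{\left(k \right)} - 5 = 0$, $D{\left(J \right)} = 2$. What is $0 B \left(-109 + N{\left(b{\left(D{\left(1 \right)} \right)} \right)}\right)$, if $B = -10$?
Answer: $0$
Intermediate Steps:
$b{\left(k \right)} = 5$ ($b{\left(k \right)} = 5 + 0 = 5$)
$N{\left(p \right)} = -23$ ($N{\left(p \right)} = -25 + 2 = -23$)
$0 B \left(-109 + N{\left(b{\left(D{\left(1 \right)} \right)} \right)}\right) = 0 \left(-10\right) \left(-109 - 23\right) = 0 \left(-132\right) = 0$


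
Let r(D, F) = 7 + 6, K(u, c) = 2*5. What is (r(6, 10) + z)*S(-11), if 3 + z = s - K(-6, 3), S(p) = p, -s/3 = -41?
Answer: -1353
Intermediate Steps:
s = 123 (s = -3*(-41) = 123)
K(u, c) = 10
z = 110 (z = -3 + (123 - 1*10) = -3 + (123 - 10) = -3 + 113 = 110)
r(D, F) = 13
(r(6, 10) + z)*S(-11) = (13 + 110)*(-11) = 123*(-11) = -1353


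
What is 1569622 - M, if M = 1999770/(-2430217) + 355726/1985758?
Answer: 3787360409611908705/2412911424743 ≈ 1.5696e+6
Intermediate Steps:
M = -1553283951559/2412911424743 (M = 1999770*(-1/2430217) + 355726*(1/1985758) = -1999770/2430217 + 177863/992879 = -1553283951559/2412911424743 ≈ -0.64374)
1569622 - M = 1569622 - 1*(-1553283951559/2412911424743) = 1569622 + 1553283951559/2412911424743 = 3787360409611908705/2412911424743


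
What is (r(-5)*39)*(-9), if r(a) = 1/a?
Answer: 351/5 ≈ 70.200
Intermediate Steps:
(r(-5)*39)*(-9) = (39/(-5))*(-9) = -1/5*39*(-9) = -39/5*(-9) = 351/5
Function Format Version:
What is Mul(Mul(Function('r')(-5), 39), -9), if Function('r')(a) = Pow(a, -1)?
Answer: Rational(351, 5) ≈ 70.200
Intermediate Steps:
Mul(Mul(Function('r')(-5), 39), -9) = Mul(Mul(Pow(-5, -1), 39), -9) = Mul(Mul(Rational(-1, 5), 39), -9) = Mul(Rational(-39, 5), -9) = Rational(351, 5)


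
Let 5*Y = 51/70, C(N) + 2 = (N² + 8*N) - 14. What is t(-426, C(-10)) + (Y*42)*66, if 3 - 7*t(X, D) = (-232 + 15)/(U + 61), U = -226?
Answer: 2334028/5775 ≈ 404.16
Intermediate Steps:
C(N) = -16 + N² + 8*N (C(N) = -2 + ((N² + 8*N) - 14) = -2 + (-14 + N² + 8*N) = -16 + N² + 8*N)
Y = 51/350 (Y = (51/70)/5 = (51*(1/70))/5 = (⅕)*(51/70) = 51/350 ≈ 0.14571)
t(X, D) = 278/1155 (t(X, D) = 3/7 - (-232 + 15)/(7*(-226 + 61)) = 3/7 - (-31)/(-165) = 3/7 - (-31)*(-1)/165 = 3/7 - ⅐*217/165 = 3/7 - 31/165 = 278/1155)
t(-426, C(-10)) + (Y*42)*66 = 278/1155 + ((51/350)*42)*66 = 278/1155 + (153/25)*66 = 278/1155 + 10098/25 = 2334028/5775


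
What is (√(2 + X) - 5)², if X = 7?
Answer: 4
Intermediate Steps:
(√(2 + X) - 5)² = (√(2 + 7) - 5)² = (√9 - 5)² = (3 - 5)² = (-2)² = 4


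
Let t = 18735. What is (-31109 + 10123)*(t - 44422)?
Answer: 539067382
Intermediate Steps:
(-31109 + 10123)*(t - 44422) = (-31109 + 10123)*(18735 - 44422) = -20986*(-25687) = 539067382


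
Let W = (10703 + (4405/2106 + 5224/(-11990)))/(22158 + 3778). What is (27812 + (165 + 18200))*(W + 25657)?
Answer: 387961943928607759681/327454189920 ≈ 1.1848e+9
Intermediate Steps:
W = 135151312513/327454189920 (W = (10703 + (4405*(1/2106) + 5224*(-1/11990)))/25936 = (10703 + (4405/2106 - 2612/5995))*(1/25936) = (10703 + 20907103/12625470)*(1/25936) = (135151312513/12625470)*(1/25936) = 135151312513/327454189920 ≈ 0.41273)
(27812 + (165 + 18200))*(W + 25657) = (27812 + (165 + 18200))*(135151312513/327454189920 + 25657) = (27812 + 18365)*(8401627302089953/327454189920) = 46177*(8401627302089953/327454189920) = 387961943928607759681/327454189920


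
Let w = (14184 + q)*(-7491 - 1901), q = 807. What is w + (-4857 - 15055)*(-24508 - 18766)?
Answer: 720876416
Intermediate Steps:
w = -140795472 (w = (14184 + 807)*(-7491 - 1901) = 14991*(-9392) = -140795472)
w + (-4857 - 15055)*(-24508 - 18766) = -140795472 + (-4857 - 15055)*(-24508 - 18766) = -140795472 - 19912*(-43274) = -140795472 + 861671888 = 720876416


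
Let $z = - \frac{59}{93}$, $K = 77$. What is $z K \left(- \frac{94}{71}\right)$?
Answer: $\frac{427042}{6603} \approx 64.674$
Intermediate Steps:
$z = - \frac{59}{93}$ ($z = \left(-59\right) \frac{1}{93} = - \frac{59}{93} \approx -0.63441$)
$z K \left(- \frac{94}{71}\right) = \left(- \frac{59}{93}\right) 77 \left(- \frac{94}{71}\right) = - \frac{4543 \left(\left(-94\right) \frac{1}{71}\right)}{93} = \left(- \frac{4543}{93}\right) \left(- \frac{94}{71}\right) = \frac{427042}{6603}$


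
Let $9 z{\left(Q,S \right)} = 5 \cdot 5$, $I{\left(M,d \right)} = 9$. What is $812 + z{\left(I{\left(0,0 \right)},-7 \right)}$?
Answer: $\frac{7333}{9} \approx 814.78$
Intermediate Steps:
$z{\left(Q,S \right)} = \frac{25}{9}$ ($z{\left(Q,S \right)} = \frac{5 \cdot 5}{9} = \frac{1}{9} \cdot 25 = \frac{25}{9}$)
$812 + z{\left(I{\left(0,0 \right)},-7 \right)} = 812 + \frac{25}{9} = \frac{7333}{9}$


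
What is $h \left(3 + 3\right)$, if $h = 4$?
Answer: $24$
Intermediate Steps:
$h \left(3 + 3\right) = 4 \left(3 + 3\right) = 4 \cdot 6 = 24$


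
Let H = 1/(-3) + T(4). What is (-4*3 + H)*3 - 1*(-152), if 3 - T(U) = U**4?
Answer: -644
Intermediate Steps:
T(U) = 3 - U**4
H = -760/3 (H = 1/(-3) + (3 - 1*4**4) = -1/3 + (3 - 1*256) = -1/3 + (3 - 256) = -1/3 - 253 = -760/3 ≈ -253.33)
(-4*3 + H)*3 - 1*(-152) = (-4*3 - 760/3)*3 - 1*(-152) = (-12 - 760/3)*3 + 152 = -796/3*3 + 152 = -796 + 152 = -644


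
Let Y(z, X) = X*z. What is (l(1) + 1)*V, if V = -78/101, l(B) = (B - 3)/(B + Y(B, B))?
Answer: 0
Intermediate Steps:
l(B) = (-3 + B)/(B + B²) (l(B) = (B - 3)/(B + B*B) = (-3 + B)/(B + B²))
V = -78/101 (V = -78*1/101 = -78/101 ≈ -0.77228)
(l(1) + 1)*V = ((-3 + 1)/(1*(1 + 1)) + 1)*(-78/101) = (1*(-2)/2 + 1)*(-78/101) = (1*(½)*(-2) + 1)*(-78/101) = (-1 + 1)*(-78/101) = 0*(-78/101) = 0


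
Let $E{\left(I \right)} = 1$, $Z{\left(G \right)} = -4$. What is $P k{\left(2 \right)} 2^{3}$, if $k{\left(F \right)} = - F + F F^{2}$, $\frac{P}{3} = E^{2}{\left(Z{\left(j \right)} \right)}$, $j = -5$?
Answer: $144$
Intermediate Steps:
$P = 3$ ($P = 3 \cdot 1^{2} = 3 \cdot 1 = 3$)
$k{\left(F \right)} = F^{3} - F$ ($k{\left(F \right)} = - F + F^{3} = F^{3} - F$)
$P k{\left(2 \right)} 2^{3} = 3 \left(2^{3} - 2\right) 2^{3} = 3 \left(8 - 2\right) 8 = 3 \cdot 6 \cdot 8 = 18 \cdot 8 = 144$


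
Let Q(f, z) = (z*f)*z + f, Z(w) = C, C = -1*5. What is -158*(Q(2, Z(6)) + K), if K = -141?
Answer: 14062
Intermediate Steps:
C = -5
Z(w) = -5
Q(f, z) = f + f*z**2 (Q(f, z) = (f*z)*z + f = f*z**2 + f = f + f*z**2)
-158*(Q(2, Z(6)) + K) = -158*(2*(1 + (-5)**2) - 141) = -158*(2*(1 + 25) - 141) = -158*(2*26 - 141) = -158*(52 - 141) = -158*(-89) = 14062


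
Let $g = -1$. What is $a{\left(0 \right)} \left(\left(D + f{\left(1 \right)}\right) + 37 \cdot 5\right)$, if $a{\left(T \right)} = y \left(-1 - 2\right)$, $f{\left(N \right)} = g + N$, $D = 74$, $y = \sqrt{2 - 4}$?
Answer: $- 777 i \sqrt{2} \approx - 1098.8 i$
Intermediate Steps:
$y = i \sqrt{2}$ ($y = \sqrt{-2} = i \sqrt{2} \approx 1.4142 i$)
$f{\left(N \right)} = -1 + N$
$a{\left(T \right)} = - 3 i \sqrt{2}$ ($a{\left(T \right)} = i \sqrt{2} \left(-1 - 2\right) = i \sqrt{2} \left(-3\right) = - 3 i \sqrt{2}$)
$a{\left(0 \right)} \left(\left(D + f{\left(1 \right)}\right) + 37 \cdot 5\right) = - 3 i \sqrt{2} \left(\left(74 + \left(-1 + 1\right)\right) + 37 \cdot 5\right) = - 3 i \sqrt{2} \left(\left(74 + 0\right) + 185\right) = - 3 i \sqrt{2} \left(74 + 185\right) = - 3 i \sqrt{2} \cdot 259 = - 777 i \sqrt{2}$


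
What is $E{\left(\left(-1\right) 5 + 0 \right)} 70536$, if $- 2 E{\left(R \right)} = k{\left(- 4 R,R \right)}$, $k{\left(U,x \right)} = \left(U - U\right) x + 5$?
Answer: $-176340$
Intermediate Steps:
$k{\left(U,x \right)} = 5$ ($k{\left(U,x \right)} = 0 x + 5 = 0 + 5 = 5$)
$E{\left(R \right)} = - \frac{5}{2}$ ($E{\left(R \right)} = \left(- \frac{1}{2}\right) 5 = - \frac{5}{2}$)
$E{\left(\left(-1\right) 5 + 0 \right)} 70536 = \left(- \frac{5}{2}\right) 70536 = -176340$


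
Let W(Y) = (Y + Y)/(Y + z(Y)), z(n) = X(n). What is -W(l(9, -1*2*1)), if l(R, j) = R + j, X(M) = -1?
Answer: -7/3 ≈ -2.3333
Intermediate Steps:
z(n) = -1
W(Y) = 2*Y/(-1 + Y) (W(Y) = (Y + Y)/(Y - 1) = (2*Y)/(-1 + Y) = 2*Y/(-1 + Y))
-W(l(9, -1*2*1)) = -2*(9 - 1*2*1)/(-1 + (9 - 1*2*1)) = -2*(9 - 2*1)/(-1 + (9 - 2*1)) = -2*(9 - 2)/(-1 + (9 - 2)) = -2*7/(-1 + 7) = -2*7/6 = -1*7/3 = -7/3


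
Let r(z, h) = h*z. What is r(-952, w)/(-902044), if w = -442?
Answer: -8092/17347 ≈ -0.46648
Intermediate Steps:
r(-952, w)/(-902044) = -442*(-952)/(-902044) = 420784*(-1/902044) = -8092/17347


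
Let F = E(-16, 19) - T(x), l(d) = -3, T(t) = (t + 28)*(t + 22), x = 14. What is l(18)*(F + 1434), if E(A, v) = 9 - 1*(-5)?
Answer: 192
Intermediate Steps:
T(t) = (22 + t)*(28 + t) (T(t) = (28 + t)*(22 + t) = (22 + t)*(28 + t))
E(A, v) = 14 (E(A, v) = 9 + 5 = 14)
F = -1498 (F = 14 - (616 + 14² + 50*14) = 14 - (616 + 196 + 700) = 14 - 1*1512 = 14 - 1512 = -1498)
l(18)*(F + 1434) = -3*(-1498 + 1434) = -3*(-64) = 192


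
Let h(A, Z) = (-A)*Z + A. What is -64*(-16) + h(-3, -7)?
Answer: 1000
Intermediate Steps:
h(A, Z) = A - A*Z (h(A, Z) = -A*Z + A = A - A*Z)
-64*(-16) + h(-3, -7) = -64*(-16) - 3*(1 - 1*(-7)) = 1024 - 3*(1 + 7) = 1024 - 3*8 = 1024 - 24 = 1000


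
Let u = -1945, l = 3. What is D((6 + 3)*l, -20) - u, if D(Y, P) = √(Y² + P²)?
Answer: 1945 + √1129 ≈ 1978.6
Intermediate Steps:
D(Y, P) = √(P² + Y²)
D((6 + 3)*l, -20) - u = √((-20)² + ((6 + 3)*3)²) - 1*(-1945) = √(400 + (9*3)²) + 1945 = √(400 + 27²) + 1945 = √(400 + 729) + 1945 = √1129 + 1945 = 1945 + √1129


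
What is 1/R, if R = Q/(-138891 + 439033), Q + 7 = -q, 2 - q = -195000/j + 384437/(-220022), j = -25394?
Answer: -838482494145428/8571625595 ≈ -97821.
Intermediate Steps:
q = -10983709743/2793619334 (q = 2 - (-195000/(-25394) + 384437/(-220022)) = 2 - (-195000*(-1/25394) + 384437*(-1/220022)) = 2 - (97500/12697 - 384437/220022) = 2 - 1*16570948411/2793619334 = 2 - 16570948411/2793619334 = -10983709743/2793619334 ≈ -3.9317)
Q = -8571625595/2793619334 (Q = -7 - 1*(-10983709743/2793619334) = -7 + 10983709743/2793619334 = -8571625595/2793619334 ≈ -3.0683)
R = -8571625595/838482494145428 (R = -8571625595/(2793619334*(-138891 + 439033)) = -8571625595/2793619334/300142 = -8571625595/2793619334*1/300142 = -8571625595/838482494145428 ≈ -1.0223e-5)
1/R = 1/(-8571625595/838482494145428) = -838482494145428/8571625595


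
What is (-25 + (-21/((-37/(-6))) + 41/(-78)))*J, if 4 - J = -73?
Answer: -6429115/2886 ≈ -2227.7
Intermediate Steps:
J = 77 (J = 4 - 1*(-73) = 4 + 73 = 77)
(-25 + (-21/((-37/(-6))) + 41/(-78)))*J = (-25 + (-21/((-37/(-6))) + 41/(-78)))*77 = (-25 + (-21/((-37*(-⅙))) + 41*(-1/78)))*77 = (-25 + (-21/37/6 - 41/78))*77 = (-25 + (-21*6/37 - 41/78))*77 = (-25 + (-126/37 - 41/78))*77 = (-25 - 11345/2886)*77 = -83495/2886*77 = -6429115/2886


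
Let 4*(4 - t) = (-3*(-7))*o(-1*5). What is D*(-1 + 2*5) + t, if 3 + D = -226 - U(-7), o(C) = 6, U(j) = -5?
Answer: -4087/2 ≈ -2043.5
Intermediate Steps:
D = -224 (D = -3 + (-226 - 1*(-5)) = -3 + (-226 + 5) = -3 - 221 = -224)
t = -55/2 (t = 4 - (-3*(-7))*6/4 = 4 - 21*6/4 = 4 - 1/4*126 = 4 - 63/2 = -55/2 ≈ -27.500)
D*(-1 + 2*5) + t = -224*(-1 + 2*5) - 55/2 = -224*(-1 + 10) - 55/2 = -224*9 - 55/2 = -2016 - 55/2 = -4087/2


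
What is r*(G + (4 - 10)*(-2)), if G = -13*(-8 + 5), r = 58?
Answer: 2958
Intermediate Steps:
G = 39 (G = -13*(-3) = 39)
r*(G + (4 - 10)*(-2)) = 58*(39 + (4 - 10)*(-2)) = 58*(39 - 6*(-2)) = 58*(39 + 12) = 58*51 = 2958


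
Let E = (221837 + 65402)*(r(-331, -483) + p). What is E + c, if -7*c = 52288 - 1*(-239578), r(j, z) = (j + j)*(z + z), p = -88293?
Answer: 1108280655061/7 ≈ 1.5833e+11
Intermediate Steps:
r(j, z) = 4*j*z (r(j, z) = (2*j)*(2*z) = 4*j*z)
E = 158325849561 (E = (221837 + 65402)*(4*(-331)*(-483) - 88293) = 287239*(639492 - 88293) = 287239*551199 = 158325849561)
c = -291866/7 (c = -(52288 - 1*(-239578))/7 = -(52288 + 239578)/7 = -1/7*291866 = -291866/7 ≈ -41695.)
E + c = 158325849561 - 291866/7 = 1108280655061/7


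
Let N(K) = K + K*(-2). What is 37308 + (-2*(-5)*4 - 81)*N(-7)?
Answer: 37021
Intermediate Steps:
N(K) = -K (N(K) = K - 2*K = -K)
37308 + (-2*(-5)*4 - 81)*N(-7) = 37308 + (-2*(-5)*4 - 81)*(-1*(-7)) = 37308 + (10*4 - 81)*7 = 37308 + (40 - 81)*7 = 37308 - 41*7 = 37308 - 287 = 37021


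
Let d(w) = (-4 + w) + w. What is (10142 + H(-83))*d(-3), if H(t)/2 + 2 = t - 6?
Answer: -99600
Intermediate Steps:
H(t) = -16 + 2*t (H(t) = -4 + 2*(t - 6) = -4 + 2*(-6 + t) = -4 + (-12 + 2*t) = -16 + 2*t)
d(w) = -4 + 2*w
(10142 + H(-83))*d(-3) = (10142 + (-16 + 2*(-83)))*(-4 + 2*(-3)) = (10142 + (-16 - 166))*(-4 - 6) = (10142 - 182)*(-10) = 9960*(-10) = -99600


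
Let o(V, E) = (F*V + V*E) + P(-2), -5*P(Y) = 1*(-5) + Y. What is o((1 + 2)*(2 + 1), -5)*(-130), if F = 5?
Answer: -182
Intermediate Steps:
P(Y) = 1 - Y/5 (P(Y) = -(1*(-5) + Y)/5 = -(-5 + Y)/5 = 1 - Y/5)
o(V, E) = 7/5 + 5*V + E*V (o(V, E) = (5*V + V*E) + (1 - 1/5*(-2)) = (5*V + E*V) + (1 + 2/5) = (5*V + E*V) + 7/5 = 7/5 + 5*V + E*V)
o((1 + 2)*(2 + 1), -5)*(-130) = (7/5 + 5*((1 + 2)*(2 + 1)) - 5*(1 + 2)*(2 + 1))*(-130) = (7/5 + 5*(3*3) - 15*3)*(-130) = (7/5 + 5*9 - 5*9)*(-130) = (7/5 + 45 - 45)*(-130) = (7/5)*(-130) = -182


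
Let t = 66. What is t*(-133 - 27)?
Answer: -10560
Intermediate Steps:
t*(-133 - 27) = 66*(-133 - 27) = 66*(-160) = -10560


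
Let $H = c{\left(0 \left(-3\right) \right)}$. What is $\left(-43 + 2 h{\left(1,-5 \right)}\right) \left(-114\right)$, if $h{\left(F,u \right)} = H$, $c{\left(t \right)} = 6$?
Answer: $3534$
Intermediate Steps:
$H = 6$
$h{\left(F,u \right)} = 6$
$\left(-43 + 2 h{\left(1,-5 \right)}\right) \left(-114\right) = \left(-43 + 2 \cdot 6\right) \left(-114\right) = \left(-43 + 12\right) \left(-114\right) = \left(-31\right) \left(-114\right) = 3534$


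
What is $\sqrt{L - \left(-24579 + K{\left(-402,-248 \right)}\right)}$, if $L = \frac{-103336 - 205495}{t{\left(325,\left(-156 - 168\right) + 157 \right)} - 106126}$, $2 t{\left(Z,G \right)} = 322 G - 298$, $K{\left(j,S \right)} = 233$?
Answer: $\frac{\sqrt{431747275322046}}{133162} \approx 156.04$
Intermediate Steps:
$t{\left(Z,G \right)} = -149 + 161 G$ ($t{\left(Z,G \right)} = \frac{322 G - 298}{2} = \frac{-298 + 322 G}{2} = -149 + 161 G$)
$L = \frac{308831}{133162}$ ($L = \frac{-103336 - 205495}{\left(-149 + 161 \left(\left(-156 - 168\right) + 157\right)\right) - 106126} = - \frac{308831}{\left(-149 + 161 \left(-324 + 157\right)\right) - 106126} = - \frac{308831}{\left(-149 + 161 \left(-167\right)\right) - 106126} = - \frac{308831}{\left(-149 - 26887\right) - 106126} = - \frac{308831}{-27036 - 106126} = - \frac{308831}{-133162} = \left(-308831\right) \left(- \frac{1}{133162}\right) = \frac{308831}{133162} \approx 2.3192$)
$\sqrt{L - \left(-24579 + K{\left(-402,-248 \right)}\right)} = \sqrt{\frac{308831}{133162} + \left(24579 - 233\right)} = \sqrt{\frac{308831}{133162} + 24346} = \sqrt{\frac{3242270883}{133162}} = \frac{\sqrt{431747275322046}}{133162}$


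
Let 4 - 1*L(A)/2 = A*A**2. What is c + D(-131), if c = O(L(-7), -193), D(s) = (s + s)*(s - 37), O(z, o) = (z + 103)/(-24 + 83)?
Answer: 2597741/59 ≈ 44030.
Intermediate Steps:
L(A) = 8 - 2*A**3 (L(A) = 8 - 2*A*A**2 = 8 - 2*A**3)
O(z, o) = 103/59 + z/59 (O(z, o) = (103 + z)/59 = (103 + z)*(1/59) = 103/59 + z/59)
D(s) = 2*s*(-37 + s) (D(s) = (2*s)*(-37 + s) = 2*s*(-37 + s))
c = 797/59 (c = 103/59 + (8 - 2*(-7)**3)/59 = 103/59 + (8 - 2*(-343))/59 = 103/59 + (8 + 686)/59 = 103/59 + (1/59)*694 = 103/59 + 694/59 = 797/59 ≈ 13.508)
c + D(-131) = 797/59 + 2*(-131)*(-37 - 131) = 797/59 + 2*(-131)*(-168) = 797/59 + 44016 = 2597741/59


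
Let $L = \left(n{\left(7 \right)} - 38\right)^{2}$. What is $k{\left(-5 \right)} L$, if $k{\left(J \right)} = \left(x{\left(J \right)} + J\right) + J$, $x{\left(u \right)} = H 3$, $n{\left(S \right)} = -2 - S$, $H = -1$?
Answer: $-28717$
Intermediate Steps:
$x{\left(u \right)} = -3$ ($x{\left(u \right)} = \left(-1\right) 3 = -3$)
$k{\left(J \right)} = -3 + 2 J$ ($k{\left(J \right)} = \left(-3 + J\right) + J = -3 + 2 J$)
$L = 2209$ ($L = \left(\left(-2 - 7\right) - 38\right)^{2} = \left(-9 - 38\right)^{2} = \left(-47\right)^{2} = 2209$)
$k{\left(-5 \right)} L = \left(-3 + 2 \left(-5\right)\right) 2209 = \left(-3 - 10\right) 2209 = \left(-13\right) 2209 = -28717$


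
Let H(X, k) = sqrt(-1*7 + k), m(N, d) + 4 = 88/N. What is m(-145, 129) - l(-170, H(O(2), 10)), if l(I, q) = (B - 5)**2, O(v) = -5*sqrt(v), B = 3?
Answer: -1248/145 ≈ -8.6069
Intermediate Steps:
m(N, d) = -4 + 88/N
H(X, k) = sqrt(-7 + k)
l(I, q) = 4 (l(I, q) = (3 - 5)**2 = (-2)**2 = 4)
m(-145, 129) - l(-170, H(O(2), 10)) = (-4 + 88/(-145)) - 1*4 = (-4 + 88*(-1/145)) - 4 = (-4 - 88/145) - 4 = -668/145 - 4 = -1248/145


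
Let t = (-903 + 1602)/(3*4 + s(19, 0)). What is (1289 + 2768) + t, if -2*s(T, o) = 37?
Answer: 51343/13 ≈ 3949.5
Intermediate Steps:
s(T, o) = -37/2 (s(T, o) = -½*37 = -37/2)
t = -1398/13 (t = (-903 + 1602)/(3*4 - 37/2) = 699/(12 - 37/2) = 699/(-13/2) = 699*(-2/13) = -1398/13 ≈ -107.54)
(1289 + 2768) + t = (1289 + 2768) - 1398/13 = 4057 - 1398/13 = 51343/13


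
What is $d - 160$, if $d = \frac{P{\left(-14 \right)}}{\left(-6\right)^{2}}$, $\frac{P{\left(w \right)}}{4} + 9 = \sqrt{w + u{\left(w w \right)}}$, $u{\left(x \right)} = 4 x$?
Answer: $-161 + \frac{\sqrt{770}}{9} \approx -157.92$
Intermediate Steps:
$P{\left(w \right)} = -36 + 4 \sqrt{w + 4 w^{2}}$ ($P{\left(w \right)} = -36 + 4 \sqrt{w + 4 w w} = -36 + 4 \sqrt{w + 4 w^{2}}$)
$d = -1 + \frac{\sqrt{770}}{9}$ ($d = \frac{-36 + 4 \sqrt{- 14 \left(1 + 4 \left(-14\right)\right)}}{\left(-6\right)^{2}} = \frac{-36 + 4 \sqrt{- 14 \left(1 - 56\right)}}{36} = \left(-36 + 4 \sqrt{\left(-14\right) \left(-55\right)}\right) \frac{1}{36} = \left(-36 + 4 \sqrt{770}\right) \frac{1}{36} = -1 + \frac{\sqrt{770}}{9} \approx 2.0832$)
$d - 160 = \left(-1 + \frac{\sqrt{770}}{9}\right) - 160 = -161 + \frac{\sqrt{770}}{9}$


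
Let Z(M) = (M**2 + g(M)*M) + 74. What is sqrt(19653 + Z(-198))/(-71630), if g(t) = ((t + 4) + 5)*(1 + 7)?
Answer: -sqrt(358307)/71630 ≈ -0.0083567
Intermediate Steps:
g(t) = 72 + 8*t (g(t) = ((4 + t) + 5)*8 = (9 + t)*8 = 72 + 8*t)
Z(M) = 74 + M**2 + M*(72 + 8*M) (Z(M) = (M**2 + (72 + 8*M)*M) + 74 = (M**2 + M*(72 + 8*M)) + 74 = 74 + M**2 + M*(72 + 8*M))
sqrt(19653 + Z(-198))/(-71630) = sqrt(19653 + (74 + 9*(-198)**2 + 72*(-198)))/(-71630) = sqrt(19653 + (74 + 9*39204 - 14256))*(-1/71630) = sqrt(19653 + (74 + 352836 - 14256))*(-1/71630) = sqrt(19653 + 338654)*(-1/71630) = sqrt(358307)*(-1/71630) = -sqrt(358307)/71630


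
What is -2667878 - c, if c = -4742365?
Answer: 2074487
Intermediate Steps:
-2667878 - c = -2667878 - 1*(-4742365) = -2667878 + 4742365 = 2074487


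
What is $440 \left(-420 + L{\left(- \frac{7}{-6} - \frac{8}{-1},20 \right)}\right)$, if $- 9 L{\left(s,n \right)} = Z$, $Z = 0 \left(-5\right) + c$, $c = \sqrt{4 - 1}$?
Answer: $-184800 - \frac{440 \sqrt{3}}{9} \approx -1.8488 \cdot 10^{5}$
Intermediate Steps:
$c = \sqrt{3} \approx 1.732$
$Z = \sqrt{3}$ ($Z = 0 \left(-5\right) + \sqrt{3} = 0 + \sqrt{3} = \sqrt{3} \approx 1.732$)
$L{\left(s,n \right)} = - \frac{\sqrt{3}}{9}$
$440 \left(-420 + L{\left(- \frac{7}{-6} - \frac{8}{-1},20 \right)}\right) = 440 \left(-420 - \frac{\sqrt{3}}{9}\right) = -184800 - \frac{440 \sqrt{3}}{9}$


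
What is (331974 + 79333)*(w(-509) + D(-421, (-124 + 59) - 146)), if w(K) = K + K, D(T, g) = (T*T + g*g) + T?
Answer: 90620392161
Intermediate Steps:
D(T, g) = T + T**2 + g**2 (D(T, g) = (T**2 + g**2) + T = T + T**2 + g**2)
w(K) = 2*K
(331974 + 79333)*(w(-509) + D(-421, (-124 + 59) - 146)) = (331974 + 79333)*(2*(-509) + (-421 + (-421)**2 + ((-124 + 59) - 146)**2)) = 411307*(-1018 + (-421 + 177241 + (-65 - 146)**2)) = 411307*(-1018 + (-421 + 177241 + (-211)**2)) = 411307*(-1018 + (-421 + 177241 + 44521)) = 411307*(-1018 + 221341) = 411307*220323 = 90620392161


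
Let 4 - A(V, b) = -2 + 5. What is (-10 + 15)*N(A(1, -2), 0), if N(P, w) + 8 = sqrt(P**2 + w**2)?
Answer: -35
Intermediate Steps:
A(V, b) = 1 (A(V, b) = 4 - (-2 + 5) = 4 - 1*3 = 4 - 3 = 1)
N(P, w) = -8 + sqrt(P**2 + w**2)
(-10 + 15)*N(A(1, -2), 0) = (-10 + 15)*(-8 + sqrt(1**2 + 0**2)) = 5*(-8 + sqrt(1 + 0)) = 5*(-8 + sqrt(1)) = 5*(-8 + 1) = 5*(-7) = -35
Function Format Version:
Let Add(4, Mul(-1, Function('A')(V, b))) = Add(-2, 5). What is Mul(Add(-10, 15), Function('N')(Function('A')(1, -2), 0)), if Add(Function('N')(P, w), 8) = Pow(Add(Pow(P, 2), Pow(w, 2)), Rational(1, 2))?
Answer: -35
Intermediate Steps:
Function('A')(V, b) = 1 (Function('A')(V, b) = Add(4, Mul(-1, Add(-2, 5))) = Add(4, Mul(-1, 3)) = Add(4, -3) = 1)
Function('N')(P, w) = Add(-8, Pow(Add(Pow(P, 2), Pow(w, 2)), Rational(1, 2)))
Mul(Add(-10, 15), Function('N')(Function('A')(1, -2), 0)) = Mul(Add(-10, 15), Add(-8, Pow(Add(Pow(1, 2), Pow(0, 2)), Rational(1, 2)))) = Mul(5, Add(-8, Pow(Add(1, 0), Rational(1, 2)))) = Mul(5, Add(-8, Pow(1, Rational(1, 2)))) = Mul(5, Add(-8, 1)) = Mul(5, -7) = -35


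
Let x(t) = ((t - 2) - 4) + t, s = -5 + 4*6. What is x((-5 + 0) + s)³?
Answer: 10648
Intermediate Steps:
s = 19 (s = -5 + 24 = 19)
x(t) = -6 + 2*t (x(t) = ((-2 + t) - 4) + t = (-6 + t) + t = -6 + 2*t)
x((-5 + 0) + s)³ = (-6 + 2*((-5 + 0) + 19))³ = (-6 + 2*(-5 + 19))³ = (-6 + 2*14)³ = (-6 + 28)³ = 22³ = 10648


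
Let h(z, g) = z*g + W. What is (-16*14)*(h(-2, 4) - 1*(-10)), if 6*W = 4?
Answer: -1792/3 ≈ -597.33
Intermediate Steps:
W = ⅔ (W = (⅙)*4 = ⅔ ≈ 0.66667)
h(z, g) = ⅔ + g*z (h(z, g) = z*g + ⅔ = g*z + ⅔ = ⅔ + g*z)
(-16*14)*(h(-2, 4) - 1*(-10)) = (-16*14)*((⅔ + 4*(-2)) - 1*(-10)) = -224*((⅔ - 8) + 10) = -224*(-22/3 + 10) = -224*8/3 = -1792/3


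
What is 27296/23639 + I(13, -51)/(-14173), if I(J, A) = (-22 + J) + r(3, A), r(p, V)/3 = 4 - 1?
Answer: 27296/23639 ≈ 1.1547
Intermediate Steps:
r(p, V) = 9 (r(p, V) = 3*(4 - 1) = 3*3 = 9)
I(J, A) = -13 + J (I(J, A) = (-22 + J) + 9 = -13 + J)
27296/23639 + I(13, -51)/(-14173) = 27296/23639 + (-13 + 13)/(-14173) = 27296*(1/23639) + 0*(-1/14173) = 27296/23639 + 0 = 27296/23639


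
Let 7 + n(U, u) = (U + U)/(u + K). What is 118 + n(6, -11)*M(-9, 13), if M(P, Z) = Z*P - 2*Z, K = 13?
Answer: 261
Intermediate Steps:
M(P, Z) = -2*Z + P*Z (M(P, Z) = P*Z - 2*Z = -2*Z + P*Z)
n(U, u) = -7 + 2*U/(13 + u) (n(U, u) = -7 + (U + U)/(u + 13) = -7 + (2*U)/(13 + u) = -7 + 2*U/(13 + u))
118 + n(6, -11)*M(-9, 13) = 118 + ((-91 - 7*(-11) + 2*6)/(13 - 11))*(13*(-2 - 9)) = 118 + ((-91 + 77 + 12)/2)*(13*(-11)) = 118 + ((½)*(-2))*(-143) = 118 - 1*(-143) = 118 + 143 = 261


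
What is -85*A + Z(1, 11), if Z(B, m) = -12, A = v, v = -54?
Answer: 4578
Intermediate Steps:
A = -54
-85*A + Z(1, 11) = -85*(-54) - 12 = 4590 - 12 = 4578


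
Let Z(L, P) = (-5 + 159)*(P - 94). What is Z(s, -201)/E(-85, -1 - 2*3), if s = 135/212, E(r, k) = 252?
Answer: -3245/18 ≈ -180.28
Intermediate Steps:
s = 135/212 (s = 135*(1/212) = 135/212 ≈ 0.63679)
Z(L, P) = -14476 + 154*P (Z(L, P) = 154*(-94 + P) = -14476 + 154*P)
Z(s, -201)/E(-85, -1 - 2*3) = (-14476 + 154*(-201))/252 = (-14476 - 30954)*(1/252) = -45430*1/252 = -3245/18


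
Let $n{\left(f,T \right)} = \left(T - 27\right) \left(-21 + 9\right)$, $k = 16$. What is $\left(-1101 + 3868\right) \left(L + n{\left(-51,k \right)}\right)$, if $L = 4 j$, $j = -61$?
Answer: $-309904$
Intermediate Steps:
$n{\left(f,T \right)} = 324 - 12 T$ ($n{\left(f,T \right)} = \left(-27 + T\right) \left(-12\right) = 324 - 12 T$)
$L = -244$ ($L = 4 \left(-61\right) = -244$)
$\left(-1101 + 3868\right) \left(L + n{\left(-51,k \right)}\right) = \left(-1101 + 3868\right) \left(-244 + \left(324 - 192\right)\right) = 2767 \left(-244 + \left(324 - 192\right)\right) = 2767 \left(-244 + 132\right) = 2767 \left(-112\right) = -309904$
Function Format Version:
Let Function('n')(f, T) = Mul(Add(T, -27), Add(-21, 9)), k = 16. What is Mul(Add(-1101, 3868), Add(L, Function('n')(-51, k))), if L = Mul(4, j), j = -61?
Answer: -309904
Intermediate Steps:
Function('n')(f, T) = Add(324, Mul(-12, T)) (Function('n')(f, T) = Mul(Add(-27, T), -12) = Add(324, Mul(-12, T)))
L = -244 (L = Mul(4, -61) = -244)
Mul(Add(-1101, 3868), Add(L, Function('n')(-51, k))) = Mul(Add(-1101, 3868), Add(-244, Add(324, Mul(-12, 16)))) = Mul(2767, Add(-244, Add(324, -192))) = Mul(2767, Add(-244, 132)) = Mul(2767, -112) = -309904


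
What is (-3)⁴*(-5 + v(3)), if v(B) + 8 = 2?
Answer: -891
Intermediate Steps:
v(B) = -6 (v(B) = -8 + 2 = -6)
(-3)⁴*(-5 + v(3)) = (-3)⁴*(-5 - 6) = 81*(-11) = -891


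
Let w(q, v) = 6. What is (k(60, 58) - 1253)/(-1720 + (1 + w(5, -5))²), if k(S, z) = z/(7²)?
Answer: 61339/81879 ≈ 0.74914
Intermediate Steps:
k(S, z) = z/49
(k(60, 58) - 1253)/(-1720 + (1 + w(5, -5))²) = ((1/49)*58 - 1253)/(-1720 + (1 + 6)²) = (58/49 - 1253)/(-1720 + 7²) = -61339/(49*(-1720 + 49)) = -61339/49/(-1671) = -61339/49*(-1/1671) = 61339/81879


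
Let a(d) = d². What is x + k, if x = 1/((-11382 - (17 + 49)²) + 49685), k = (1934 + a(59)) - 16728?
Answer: -384042410/33947 ≈ -11313.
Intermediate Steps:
k = -11313 (k = (1934 + 59²) - 16728 = (1934 + 3481) - 16728 = 5415 - 16728 = -11313)
x = 1/33947 (x = 1/((-11382 - 1*66²) + 49685) = 1/((-11382 - 1*4356) + 49685) = 1/((-11382 - 4356) + 49685) = 1/(-15738 + 49685) = 1/33947 ≈ 2.9458e-5)
x + k = 1/33947 - 11313 = -384042410/33947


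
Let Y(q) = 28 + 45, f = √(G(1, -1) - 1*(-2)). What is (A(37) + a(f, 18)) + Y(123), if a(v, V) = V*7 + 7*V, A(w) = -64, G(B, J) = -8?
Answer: 261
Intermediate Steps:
f = I*√6 (f = √(-8 - 1*(-2)) = √(-8 + 2) = √(-6) = I*√6 ≈ 2.4495*I)
Y(q) = 73
a(v, V) = 14*V (a(v, V) = 7*V + 7*V = 14*V)
(A(37) + a(f, 18)) + Y(123) = (-64 + 14*18) + 73 = (-64 + 252) + 73 = 188 + 73 = 261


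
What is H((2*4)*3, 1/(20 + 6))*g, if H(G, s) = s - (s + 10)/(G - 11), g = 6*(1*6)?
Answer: -4464/169 ≈ -26.414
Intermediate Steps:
g = 36 (g = 6*6 = 36)
H(G, s) = s - (10 + s)/(-11 + G)
H((2*4)*3, 1/(20 + 6))*g = ((-10 - 12/(20 + 6) + ((2*4)*3)/(20 + 6))/(-11 + (2*4)*3))*36 = ((-10 - 12/26 + (8*3)/26)/(-11 + 8*3))*36 = ((-10 - 12*1/26 + 24*(1/26))/(-11 + 24))*36 = ((-10 - 6/13 + 12/13)/13)*36 = ((1/13)*(-124/13))*36 = -124/169*36 = -4464/169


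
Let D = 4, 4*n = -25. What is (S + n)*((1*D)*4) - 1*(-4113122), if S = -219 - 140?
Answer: 4107278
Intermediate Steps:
S = -359
n = -25/4 (n = (¼)*(-25) = -25/4 ≈ -6.2500)
(S + n)*((1*D)*4) - 1*(-4113122) = (-359 - 25/4)*((1*4)*4) - 1*(-4113122) = -1461*4 + 4113122 = -1461/4*16 + 4113122 = -5844 + 4113122 = 4107278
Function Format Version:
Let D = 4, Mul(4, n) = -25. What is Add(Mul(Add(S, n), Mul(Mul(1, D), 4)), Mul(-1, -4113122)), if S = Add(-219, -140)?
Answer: 4107278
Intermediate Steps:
S = -359
n = Rational(-25, 4) (n = Mul(Rational(1, 4), -25) = Rational(-25, 4) ≈ -6.2500)
Add(Mul(Add(S, n), Mul(Mul(1, D), 4)), Mul(-1, -4113122)) = Add(Mul(Add(-359, Rational(-25, 4)), Mul(Mul(1, 4), 4)), Mul(-1, -4113122)) = Add(Mul(Rational(-1461, 4), Mul(4, 4)), 4113122) = Add(Mul(Rational(-1461, 4), 16), 4113122) = Add(-5844, 4113122) = 4107278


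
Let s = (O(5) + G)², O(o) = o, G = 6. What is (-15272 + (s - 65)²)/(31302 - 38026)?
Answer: 74/41 ≈ 1.8049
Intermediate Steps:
s = 121 (s = (5 + 6)² = 11² = 121)
(-15272 + (s - 65)²)/(31302 - 38026) = (-15272 + (121 - 65)²)/(31302 - 38026) = (-15272 + 56²)/(-6724) = (-15272 + 3136)*(-1/6724) = -12136*(-1/6724) = 74/41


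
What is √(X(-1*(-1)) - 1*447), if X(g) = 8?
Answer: I*√439 ≈ 20.952*I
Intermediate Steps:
√(X(-1*(-1)) - 1*447) = √(8 - 1*447) = √(8 - 447) = √(-439) = I*√439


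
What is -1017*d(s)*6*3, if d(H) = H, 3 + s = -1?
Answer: 73224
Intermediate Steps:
s = -4 (s = -3 - 1 = -4)
-1017*d(s)*6*3 = -1017*(-4*6)*3 = -(-24408)*3 = -1017*(-72) = 73224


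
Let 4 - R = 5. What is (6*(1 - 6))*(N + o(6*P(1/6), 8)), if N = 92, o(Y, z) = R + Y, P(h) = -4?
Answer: -2010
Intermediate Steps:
R = -1 (R = 4 - 1*5 = 4 - 5 = -1)
o(Y, z) = -1 + Y
(6*(1 - 6))*(N + o(6*P(1/6), 8)) = (6*(1 - 6))*(92 + (-1 + 6*(-4))) = (6*(-5))*(92 + (-1 - 24)) = -30*(92 - 25) = -30*67 = -2010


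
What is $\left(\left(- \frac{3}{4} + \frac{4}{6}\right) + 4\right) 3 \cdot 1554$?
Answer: $\frac{36519}{2} \approx 18260.0$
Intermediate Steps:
$\left(\left(- \frac{3}{4} + \frac{4}{6}\right) + 4\right) 3 \cdot 1554 = \left(\left(\left(-3\right) \frac{1}{4} + 4 \cdot \frac{1}{6}\right) + 4\right) 3 \cdot 1554 = \left(\left(- \frac{3}{4} + \frac{2}{3}\right) + 4\right) 3 \cdot 1554 = \left(- \frac{1}{12} + 4\right) 3 \cdot 1554 = \frac{47}{12} \cdot 3 \cdot 1554 = \frac{47}{4} \cdot 1554 = \frac{36519}{2}$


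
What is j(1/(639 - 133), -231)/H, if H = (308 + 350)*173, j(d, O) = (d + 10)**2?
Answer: 3659103/4163657432 ≈ 0.00087882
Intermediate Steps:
j(d, O) = (10 + d)**2
H = 113834 (H = 658*173 = 113834)
j(1/(639 - 133), -231)/H = (10 + 1/(639 - 133))**2/113834 = (10 + 1/506)**2*(1/113834) = (5061/506)**2*(1/113834) = (25613721/256036)*(1/113834) = 3659103/4163657432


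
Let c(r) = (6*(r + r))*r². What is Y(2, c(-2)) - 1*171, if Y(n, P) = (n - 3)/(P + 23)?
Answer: -12482/73 ≈ -170.99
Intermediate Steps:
c(r) = 12*r³ (c(r) = (6*(2*r))*r² = (12*r)*r² = 12*r³)
Y(n, P) = (-3 + n)/(23 + P)
Y(2, c(-2)) - 1*171 = (-3 + 2)/(23 + 12*(-2)³) - 1*171 = -1/(23 + 12*(-8)) - 171 = -1/(23 - 96) - 171 = -1/(-73) - 171 = -1/73*(-1) - 171 = 1/73 - 171 = -12482/73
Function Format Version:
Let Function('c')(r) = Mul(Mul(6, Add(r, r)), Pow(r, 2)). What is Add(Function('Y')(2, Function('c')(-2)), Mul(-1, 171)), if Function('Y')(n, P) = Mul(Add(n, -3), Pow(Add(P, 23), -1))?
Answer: Rational(-12482, 73) ≈ -170.99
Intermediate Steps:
Function('c')(r) = Mul(12, Pow(r, 3)) (Function('c')(r) = Mul(Mul(6, Mul(2, r)), Pow(r, 2)) = Mul(Mul(12, r), Pow(r, 2)) = Mul(12, Pow(r, 3)))
Function('Y')(n, P) = Mul(Pow(Add(23, P), -1), Add(-3, n)) (Function('Y')(n, P) = Mul(Add(-3, n), Pow(Add(23, P), -1)) = Mul(Pow(Add(23, P), -1), Add(-3, n)))
Add(Function('Y')(2, Function('c')(-2)), Mul(-1, 171)) = Add(Mul(Pow(Add(23, Mul(12, Pow(-2, 3))), -1), Add(-3, 2)), Mul(-1, 171)) = Add(Mul(Pow(Add(23, Mul(12, -8)), -1), -1), -171) = Add(Mul(Pow(Add(23, -96), -1), -1), -171) = Add(Mul(Pow(-73, -1), -1), -171) = Add(Mul(Rational(-1, 73), -1), -171) = Add(Rational(1, 73), -171) = Rational(-12482, 73)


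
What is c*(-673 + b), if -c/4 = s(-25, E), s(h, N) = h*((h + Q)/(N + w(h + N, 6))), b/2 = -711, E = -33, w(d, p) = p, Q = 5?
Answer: -4190000/27 ≈ -1.5519e+5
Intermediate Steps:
b = -1422 (b = 2*(-711) = -1422)
s(h, N) = h*(5 + h)/(6 + N) (s(h, N) = h*((h + 5)/(N + 6)) = h*((5 + h)/(6 + N)) = h*(5 + h)/(6 + N))
c = 2000/27 (c = -(-100)*(5 - 25)/(6 - 33) = -(-100)*(-20)/(-27) = -(-100)*(-1)*(-20)/27 = -4*(-500/27) = 2000/27 ≈ 74.074)
c*(-673 + b) = 2000*(-673 - 1422)/27 = (2000/27)*(-2095) = -4190000/27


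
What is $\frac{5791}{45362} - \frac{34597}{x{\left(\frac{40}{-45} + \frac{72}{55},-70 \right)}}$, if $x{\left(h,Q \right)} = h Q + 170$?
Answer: $- \frac{38822230787}{157837079} \approx -245.96$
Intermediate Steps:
$x{\left(h,Q \right)} = 170 + Q h$ ($x{\left(h,Q \right)} = Q h + 170 = 170 + Q h$)
$\frac{5791}{45362} - \frac{34597}{x{\left(\frac{40}{-45} + \frac{72}{55},-70 \right)}} = \frac{5791}{45362} - \frac{34597}{170 - 70 \left(\frac{40}{-45} + \frac{72}{55}\right)} = 5791 \cdot \frac{1}{45362} - \frac{34597}{170 - 70 \left(40 \left(- \frac{1}{45}\right) + 72 \cdot \frac{1}{55}\right)} = \frac{5791}{45362} - \frac{34597}{170 - 70 \left(- \frac{8}{9} + \frac{72}{55}\right)} = \frac{5791}{45362} - \frac{34597}{170 - \frac{2912}{99}} = \frac{5791}{45362} - \frac{34597}{\frac{13918}{99}} = \frac{5791}{45362} - \frac{3425103}{13918} = - \frac{38822230787}{157837079}$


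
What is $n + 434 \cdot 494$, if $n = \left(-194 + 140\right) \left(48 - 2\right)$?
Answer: $211912$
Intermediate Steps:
$n = -2484$ ($n = \left(-54\right) 46 = -2484$)
$n + 434 \cdot 494 = -2484 + 434 \cdot 494 = -2484 + 214396 = 211912$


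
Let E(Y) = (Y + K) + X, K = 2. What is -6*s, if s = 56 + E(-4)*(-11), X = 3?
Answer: -270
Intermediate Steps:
E(Y) = 5 + Y (E(Y) = (Y + 2) + 3 = (2 + Y) + 3 = 5 + Y)
s = 45 (s = 56 + (5 - 4)*(-11) = 56 + 1*(-11) = 56 - 11 = 45)
-6*s = -6*45 = -270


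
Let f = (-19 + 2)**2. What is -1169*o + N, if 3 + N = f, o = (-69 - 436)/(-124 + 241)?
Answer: 623807/117 ≈ 5331.7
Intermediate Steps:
f = 289 (f = (-17)**2 = 289)
o = -505/117 ≈ -4.3162
N = 286 (N = -3 + 289 = 286)
-1169*o + N = -1169*(-505/117) + 286 = 590345/117 + 286 = 623807/117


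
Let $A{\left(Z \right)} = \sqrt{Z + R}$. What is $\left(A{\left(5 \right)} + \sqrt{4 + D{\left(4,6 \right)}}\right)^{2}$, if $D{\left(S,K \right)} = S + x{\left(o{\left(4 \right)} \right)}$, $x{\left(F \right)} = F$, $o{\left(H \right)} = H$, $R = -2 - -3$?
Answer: $18 + 12 \sqrt{2} \approx 34.971$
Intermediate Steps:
$R = 1$ ($R = -2 + 3 = 1$)
$D{\left(S,K \right)} = 4 + S$ ($D{\left(S,K \right)} = S + 4 = 4 + S$)
$A{\left(Z \right)} = \sqrt{1 + Z}$ ($A{\left(Z \right)} = \sqrt{Z + 1} = \sqrt{1 + Z}$)
$\left(A{\left(5 \right)} + \sqrt{4 + D{\left(4,6 \right)}}\right)^{2} = \left(\sqrt{1 + 5} + \sqrt{4 + \left(4 + 4\right)}\right)^{2} = \left(\sqrt{6} + \sqrt{4 + 8}\right)^{2} = \left(\sqrt{6} + \sqrt{12}\right)^{2} = \left(\sqrt{6} + 2 \sqrt{3}\right)^{2}$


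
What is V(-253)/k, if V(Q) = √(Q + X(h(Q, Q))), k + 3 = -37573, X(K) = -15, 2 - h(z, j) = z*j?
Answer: -I*√67/18788 ≈ -0.00043567*I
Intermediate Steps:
h(z, j) = 2 - j*z (h(z, j) = 2 - z*j = 2 - j*z)
k = -37576 (k = -3 - 37573 = -37576)
V(Q) = √(-15 + Q) (V(Q) = √(Q - 15) = √(-15 + Q))
V(-253)/k = √(-15 - 253)/(-37576) = √(-268)*(-1/37576) = (2*I*√67)*(-1/37576) = -I*√67/18788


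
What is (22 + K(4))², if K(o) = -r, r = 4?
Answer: 324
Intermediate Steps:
K(o) = -4 (K(o) = -1*4 = -4)
(22 + K(4))² = (22 - 4)² = 18² = 324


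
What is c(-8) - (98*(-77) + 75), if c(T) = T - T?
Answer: 7471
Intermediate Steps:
c(T) = 0
c(-8) - (98*(-77) + 75) = 0 - (98*(-77) + 75) = 0 - (-7546 + 75) = 0 - 1*(-7471) = 0 + 7471 = 7471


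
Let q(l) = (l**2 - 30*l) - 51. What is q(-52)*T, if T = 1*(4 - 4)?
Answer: 0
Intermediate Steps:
T = 0 (T = 1*0 = 0)
q(l) = -51 + l**2 - 30*l
q(-52)*T = (-51 + (-52)**2 - 30*(-52))*0 = (-51 + 2704 + 1560)*0 = 4213*0 = 0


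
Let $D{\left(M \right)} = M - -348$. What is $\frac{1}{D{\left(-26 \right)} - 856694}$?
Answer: $- \frac{1}{856372} \approx -1.1677 \cdot 10^{-6}$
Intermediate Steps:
$D{\left(M \right)} = 348 + M$ ($D{\left(M \right)} = M + 348 = 348 + M$)
$\frac{1}{D{\left(-26 \right)} - 856694} = \frac{1}{\left(348 - 26\right) - 856694} = \frac{1}{322 - 856694} = \frac{1}{-856372} = - \frac{1}{856372}$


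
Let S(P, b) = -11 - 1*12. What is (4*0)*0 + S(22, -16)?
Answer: -23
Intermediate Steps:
S(P, b) = -23 (S(P, b) = -11 - 12 = -23)
(4*0)*0 + S(22, -16) = (4*0)*0 - 23 = 0*0 - 23 = 0 - 23 = -23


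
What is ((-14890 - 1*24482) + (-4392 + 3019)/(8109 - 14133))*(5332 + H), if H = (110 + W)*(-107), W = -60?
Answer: 711526665/1004 ≈ 7.0869e+5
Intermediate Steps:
H = -5350 (H = (110 - 60)*(-107) = 50*(-107) = -5350)
((-14890 - 1*24482) + (-4392 + 3019)/(8109 - 14133))*(5332 + H) = ((-14890 - 1*24482) + (-4392 + 3019)/(8109 - 14133))*(5332 - 5350) = ((-14890 - 24482) - 1373/(-6024))*(-18) = (-39372 - 1373*(-1/6024))*(-18) = (-39372 + 1373/6024)*(-18) = -237175555/6024*(-18) = 711526665/1004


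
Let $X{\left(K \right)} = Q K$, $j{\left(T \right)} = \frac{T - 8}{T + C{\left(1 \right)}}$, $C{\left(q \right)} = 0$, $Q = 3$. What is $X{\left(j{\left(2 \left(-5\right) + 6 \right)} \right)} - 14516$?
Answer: $-14507$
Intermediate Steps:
$j{\left(T \right)} = \frac{-8 + T}{T}$ ($j{\left(T \right)} = \frac{T - 8}{T + 0} = \frac{-8 + T}{T}$)
$X{\left(K \right)} = 3 K$
$X{\left(j{\left(2 \left(-5\right) + 6 \right)} \right)} - 14516 = 3 \frac{-8 + \left(2 \left(-5\right) + 6\right)}{2 \left(-5\right) + 6} - 14516 = 3 \frac{-8 + \left(-10 + 6\right)}{-10 + 6} - 14516 = 3 \frac{-8 - 4}{-4} - 14516 = 3 \left(\left(- \frac{1}{4}\right) \left(-12\right)\right) - 14516 = 3 \cdot 3 - 14516 = 9 - 14516 = -14507$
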